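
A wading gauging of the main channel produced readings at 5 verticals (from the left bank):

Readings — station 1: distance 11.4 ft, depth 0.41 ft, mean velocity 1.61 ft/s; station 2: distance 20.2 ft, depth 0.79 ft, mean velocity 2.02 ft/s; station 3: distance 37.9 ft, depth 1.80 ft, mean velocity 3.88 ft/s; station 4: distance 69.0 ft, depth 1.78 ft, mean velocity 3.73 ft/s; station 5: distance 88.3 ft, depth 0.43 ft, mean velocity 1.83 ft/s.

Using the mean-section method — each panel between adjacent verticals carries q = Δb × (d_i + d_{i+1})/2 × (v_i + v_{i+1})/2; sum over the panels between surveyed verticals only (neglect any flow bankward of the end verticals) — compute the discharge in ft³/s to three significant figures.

Panel 1-2: Δb = 8.8 ft, d̄ = (0.41+0.79)/2 = 0.6, v̄ = (1.61+2.02)/2 = 1.815 → q = 8.8×0.6×1.815 = 9.583 ft³/s
Panel 2-3: Δb = 17.7 ft, d̄ = (0.79+1.80)/2 = 1.295, v̄ = (2.02+3.88)/2 = 2.95 → q = 17.7×1.295×2.95 = 67.62 ft³/s
Panel 3-4: Δb = 31.1 ft, d̄ = (1.80+1.78)/2 = 1.79, v̄ = (3.88+3.73)/2 = 3.805 → q = 31.1×1.79×3.805 = 211.8 ft³/s
Panel 4-5: Δb = 19.3 ft, d̄ = (1.78+0.43)/2 = 1.105, v̄ = (3.73+1.83)/2 = 2.78 → q = 19.3×1.105×2.78 = 59.29 ft³/s
Q = Σ q = 348.3 ft³/s

348 ft³/s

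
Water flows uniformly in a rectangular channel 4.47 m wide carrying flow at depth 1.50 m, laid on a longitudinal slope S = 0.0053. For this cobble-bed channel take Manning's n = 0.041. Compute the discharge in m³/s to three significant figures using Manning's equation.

11.1 m³/s

A = b·y = 4.47 × 1.50 = 6.705 m²
P = b + 2y = 4.47 + 2×1.50 = 7.470 m
R = A/P = 6.705/7.470 = 0.8976 m
Q = (1/n)·A·R^(2/3)·S^(1/2) = (1/0.041) × 6.705 × 0.8976^(2/3) × 0.0053^(1/2) = 11.08 m³/s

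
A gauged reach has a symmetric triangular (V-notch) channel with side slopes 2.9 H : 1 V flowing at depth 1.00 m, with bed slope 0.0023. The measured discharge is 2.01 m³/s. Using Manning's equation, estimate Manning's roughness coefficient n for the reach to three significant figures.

A = z·y² = 2.9×1.00² = 2.900 m²
P = 2y√(1+z²) = 2×1.00×√(1+2.9²) = 6.135 m
R = A/P = 2.900/6.135 = 0.4727 m
n = (1/Q)·A·R^(2/3)·S^(1/2) = (1/2.01) × 2.900 × 0.6068 × 0.04796 = 0.04199

0.0420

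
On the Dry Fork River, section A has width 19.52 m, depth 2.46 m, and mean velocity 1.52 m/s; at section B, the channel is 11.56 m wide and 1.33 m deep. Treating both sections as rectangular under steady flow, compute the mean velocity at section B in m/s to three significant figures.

Q = A₁V₁ = (19.52×2.46) × 1.52 = 72.99 m³/s
A₂ = 11.56 × 1.33 = 15.37 m²
V₂ = Q/A₂ = 72.99/15.37 = 4.747 m/s

4.75 m/s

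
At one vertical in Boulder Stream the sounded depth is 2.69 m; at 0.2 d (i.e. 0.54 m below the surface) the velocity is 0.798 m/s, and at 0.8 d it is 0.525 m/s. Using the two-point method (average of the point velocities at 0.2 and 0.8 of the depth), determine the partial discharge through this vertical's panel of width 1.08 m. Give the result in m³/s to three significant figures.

1.92 m³/s

v̄ = (0.798 + 0.525) / 2 = 0.6615 m/s
q = v̄ × d × w = 0.6615 × 2.69 × 1.08 = 1.922 m³/s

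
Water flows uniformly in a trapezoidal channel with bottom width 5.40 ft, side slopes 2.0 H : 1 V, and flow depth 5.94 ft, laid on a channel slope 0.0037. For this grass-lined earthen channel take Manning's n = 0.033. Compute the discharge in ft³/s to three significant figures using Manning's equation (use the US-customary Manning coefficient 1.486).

612 ft³/s

A = (b + z·y)·y = (5.40 + 2.0×5.94)×5.94 = 102.6 ft²
P = b + 2y√(1+z²) = 5.40 + 2×5.94×√(1+2.0²) = 31.96 ft
R = A/P = 102.6/31.96 = 3.211 ft
Q = (1.486/n)·A·R^(2/3)·S^(1/2) = (1.486/0.033) × 102.6 × 3.211^(2/3) × 0.0037^(1/2) = 611.9 ft³/s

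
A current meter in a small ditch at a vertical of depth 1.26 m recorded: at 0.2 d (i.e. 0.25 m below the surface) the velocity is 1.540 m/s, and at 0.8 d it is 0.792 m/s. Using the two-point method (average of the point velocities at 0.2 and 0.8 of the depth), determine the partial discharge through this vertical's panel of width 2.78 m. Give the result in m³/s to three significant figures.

4.08 m³/s

v̄ = (1.540 + 0.792) / 2 = 1.166 m/s
q = v̄ × d × w = 1.166 × 1.26 × 2.78 = 4.084 m³/s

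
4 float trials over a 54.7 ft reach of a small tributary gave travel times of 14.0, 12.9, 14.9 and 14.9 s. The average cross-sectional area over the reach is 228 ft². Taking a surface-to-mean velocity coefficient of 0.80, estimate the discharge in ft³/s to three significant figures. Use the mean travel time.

t̄ = (14.0 + 12.9 + 14.9 + 14.9) / 4 = 14.175 s
v_surface = L / t̄ = 54.7 / 14.175 = 3.859 ft/s
v_mean = 0.80 × 3.859 = 3.087 ft/s
Q = A × v_mean = 228 × 3.087 = 703.9 ft³/s

704 ft³/s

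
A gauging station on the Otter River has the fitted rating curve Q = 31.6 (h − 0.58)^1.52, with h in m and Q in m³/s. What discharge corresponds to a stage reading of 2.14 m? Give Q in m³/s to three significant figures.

Q = 31.6 × (2.14 − 0.58)^1.52 = 31.6 × 1.56^1.52 = 62.12 m³/s

62.1 m³/s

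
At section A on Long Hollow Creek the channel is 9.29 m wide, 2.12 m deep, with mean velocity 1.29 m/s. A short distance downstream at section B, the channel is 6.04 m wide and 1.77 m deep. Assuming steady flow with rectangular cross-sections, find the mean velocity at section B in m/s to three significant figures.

Q = A₁V₁ = (9.29×2.12) × 1.29 = 25.41 m³/s
A₂ = 6.04 × 1.77 = 10.69 m²
V₂ = Q/A₂ = 25.41/10.69 = 2.376 m/s

2.38 m/s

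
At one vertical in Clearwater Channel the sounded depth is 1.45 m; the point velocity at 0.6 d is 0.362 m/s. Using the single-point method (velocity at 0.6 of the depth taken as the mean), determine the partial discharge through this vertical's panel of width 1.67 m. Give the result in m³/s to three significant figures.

0.877 m³/s

v̄ = v₀.₆ = 0.362 m/s
q = v̄ × d × w = 0.3620 × 1.45 × 1.67 = 0.8766 m³/s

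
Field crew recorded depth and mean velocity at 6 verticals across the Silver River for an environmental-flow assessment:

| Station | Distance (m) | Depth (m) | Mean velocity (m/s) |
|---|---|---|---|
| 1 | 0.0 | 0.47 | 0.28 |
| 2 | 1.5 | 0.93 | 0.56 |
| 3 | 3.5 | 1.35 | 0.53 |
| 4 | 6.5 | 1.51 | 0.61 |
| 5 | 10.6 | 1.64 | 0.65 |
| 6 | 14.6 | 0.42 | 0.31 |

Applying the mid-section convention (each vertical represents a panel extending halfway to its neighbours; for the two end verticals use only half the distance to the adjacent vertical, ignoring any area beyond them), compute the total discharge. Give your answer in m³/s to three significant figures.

w_1 = (1.5 − 0.0)/2 = 0.75 m; q_1 = 0.28 × 0.47 × 0.75 = 0.09870 m³/s
w_2 = (3.5 − 0.0)/2 = 1.75 m; q_2 = 0.56 × 0.93 × 1.75 = 0.9114 m³/s
w_3 = (6.5 − 1.5)/2 = 2.5 m; q_3 = 0.53 × 1.35 × 2.5 = 1.789 m³/s
w_4 = (10.6 − 3.5)/2 = 3.55 m; q_4 = 0.61 × 1.51 × 3.55 = 3.270 m³/s
w_5 = (14.6 − 6.5)/2 = 4.05 m; q_5 = 0.65 × 1.64 × 4.05 = 4.317 m³/s
w_6 = (14.6 − 10.6)/2 = 2 m; q_6 = 0.31 × 0.42 × 2 = 0.2604 m³/s
Q = Σ qᵢ = 10.65 m³/s

10.6 m³/s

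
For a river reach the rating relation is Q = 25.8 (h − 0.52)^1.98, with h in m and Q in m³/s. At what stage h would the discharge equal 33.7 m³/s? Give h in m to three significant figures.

1.66 m

h − h₀ = (Q/C)^(1/b) = (33.7/25.8)^(1/1.98) = 1.144 m
h = 0.52 + 1.144 = 1.664 m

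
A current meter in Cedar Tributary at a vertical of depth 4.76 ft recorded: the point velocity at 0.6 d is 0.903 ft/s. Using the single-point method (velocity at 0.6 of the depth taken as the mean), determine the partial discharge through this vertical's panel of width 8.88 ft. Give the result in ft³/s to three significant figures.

v̄ = v₀.₆ = 0.903 ft/s
q = v̄ × d × w = 0.9030 × 4.76 × 8.88 = 38.17 ft³/s

38.2 ft³/s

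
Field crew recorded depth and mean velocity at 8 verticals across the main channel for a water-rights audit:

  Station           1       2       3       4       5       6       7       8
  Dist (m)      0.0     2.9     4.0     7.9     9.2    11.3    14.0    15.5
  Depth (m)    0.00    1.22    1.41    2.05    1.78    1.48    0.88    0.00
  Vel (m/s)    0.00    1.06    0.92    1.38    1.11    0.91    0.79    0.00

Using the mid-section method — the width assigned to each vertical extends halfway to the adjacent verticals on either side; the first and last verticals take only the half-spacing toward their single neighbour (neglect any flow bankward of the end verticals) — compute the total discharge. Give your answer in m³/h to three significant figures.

w_2 = (4.0 − 0.0)/2 = 2 m; q_2 = 1.06 × 1.22 × 2 = 2.586 m³/s
w_3 = (7.9 − 2.9)/2 = 2.5 m; q_3 = 0.92 × 1.41 × 2.5 = 3.243 m³/s
w_4 = (9.2 − 4.0)/2 = 2.6 m; q_4 = 1.38 × 2.05 × 2.6 = 7.355 m³/s
w_5 = (11.3 − 7.9)/2 = 1.7 m; q_5 = 1.11 × 1.78 × 1.7 = 3.359 m³/s
w_6 = (14.0 − 9.2)/2 = 2.4 m; q_6 = 0.91 × 1.48 × 2.4 = 3.232 m³/s
w_7 = (15.5 − 11.3)/2 = 2.1 m; q_7 = 0.79 × 0.88 × 2.1 = 1.460 m³/s
Stations 1, 8 contribute zero (depth or velocity is 0).
Q = Σ qᵢ = 21.24 m³/s
= 21.24 × 3600 = 76450 m³/h

76400 m³/h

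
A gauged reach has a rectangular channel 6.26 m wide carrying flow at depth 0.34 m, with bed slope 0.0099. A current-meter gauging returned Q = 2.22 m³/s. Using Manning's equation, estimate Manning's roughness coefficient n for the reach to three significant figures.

A = b·y = 6.26 × 0.34 = 2.128 m²
P = b + 2y = 6.26 + 2×0.34 = 6.940 m
R = A/P = 2.128/6.940 = 0.3067 m
n = (1/Q)·A·R^(2/3)·S^(1/2) = (1/2.22) × 2.128 × 0.4548 × 0.09950 = 0.04338

0.0434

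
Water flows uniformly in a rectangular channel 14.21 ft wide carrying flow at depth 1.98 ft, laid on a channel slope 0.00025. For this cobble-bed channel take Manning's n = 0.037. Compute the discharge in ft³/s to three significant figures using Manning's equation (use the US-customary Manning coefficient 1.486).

A = b·y = 14.21 × 1.98 = 28.14 ft²
P = b + 2y = 14.21 + 2×1.98 = 18.17 ft
R = A/P = 28.14/18.17 = 1.548 ft
Q = (1.486/n)·A·R^(2/3)·S^(1/2) = (1.486/0.037) × 28.14 × 1.548^(2/3) × 0.00025^(1/2) = 23.91 ft³/s

23.9 ft³/s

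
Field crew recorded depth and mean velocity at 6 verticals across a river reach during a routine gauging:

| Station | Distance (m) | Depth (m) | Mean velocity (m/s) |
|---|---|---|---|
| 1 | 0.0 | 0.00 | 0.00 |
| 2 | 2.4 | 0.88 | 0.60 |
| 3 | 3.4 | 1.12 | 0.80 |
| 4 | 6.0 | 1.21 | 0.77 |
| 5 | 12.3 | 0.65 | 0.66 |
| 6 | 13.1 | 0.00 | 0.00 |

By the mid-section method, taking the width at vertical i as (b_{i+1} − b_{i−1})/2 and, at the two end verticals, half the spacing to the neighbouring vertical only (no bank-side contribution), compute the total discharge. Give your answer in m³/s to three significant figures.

w_2 = (3.4 − 0.0)/2 = 1.7 m; q_2 = 0.60 × 0.88 × 1.7 = 0.8976 m³/s
w_3 = (6.0 − 2.4)/2 = 1.8 m; q_3 = 0.80 × 1.12 × 1.8 = 1.613 m³/s
w_4 = (12.3 − 3.4)/2 = 4.45 m; q_4 = 0.77 × 1.21 × 4.45 = 4.146 m³/s
w_5 = (13.1 − 6.0)/2 = 3.55 m; q_5 = 0.66 × 0.65 × 3.55 = 1.523 m³/s
Stations 1, 6 contribute zero (depth or velocity is 0).
Q = Σ qᵢ = 8.179 m³/s

8.18 m³/s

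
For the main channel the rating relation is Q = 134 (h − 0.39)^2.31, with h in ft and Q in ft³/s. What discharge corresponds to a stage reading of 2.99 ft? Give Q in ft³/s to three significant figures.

1220 ft³/s

Q = 134 × (2.99 − 0.39)^2.31 = 134 × 2.6^2.31 = 1218 ft³/s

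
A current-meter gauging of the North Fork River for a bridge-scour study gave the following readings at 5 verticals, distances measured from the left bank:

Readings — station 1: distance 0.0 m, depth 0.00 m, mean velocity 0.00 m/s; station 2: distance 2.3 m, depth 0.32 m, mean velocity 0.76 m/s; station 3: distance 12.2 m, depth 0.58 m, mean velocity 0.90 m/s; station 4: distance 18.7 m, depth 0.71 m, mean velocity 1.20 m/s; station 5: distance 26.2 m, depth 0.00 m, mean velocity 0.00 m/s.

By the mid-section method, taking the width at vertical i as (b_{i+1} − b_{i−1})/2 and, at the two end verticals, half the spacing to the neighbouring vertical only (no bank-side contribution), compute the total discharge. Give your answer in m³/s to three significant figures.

w_2 = (12.2 − 0.0)/2 = 6.1 m; q_2 = 0.76 × 0.32 × 6.1 = 1.484 m³/s
w_3 = (18.7 − 2.3)/2 = 8.2 m; q_3 = 0.90 × 0.58 × 8.2 = 4.280 m³/s
w_4 = (26.2 − 12.2)/2 = 7 m; q_4 = 1.20 × 0.71 × 7 = 5.964 m³/s
Stations 1, 5 contribute zero (depth or velocity is 0).
Q = Σ qᵢ = 11.73 m³/s

11.7 m³/s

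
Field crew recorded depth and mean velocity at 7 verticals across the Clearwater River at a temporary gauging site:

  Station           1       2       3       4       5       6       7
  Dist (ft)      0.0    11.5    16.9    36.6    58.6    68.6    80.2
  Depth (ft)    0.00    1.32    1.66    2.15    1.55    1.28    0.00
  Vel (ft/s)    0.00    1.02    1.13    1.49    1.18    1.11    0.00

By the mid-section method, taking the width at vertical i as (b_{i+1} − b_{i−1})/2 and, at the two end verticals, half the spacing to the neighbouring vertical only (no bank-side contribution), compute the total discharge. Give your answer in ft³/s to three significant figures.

w_2 = (16.9 − 0.0)/2 = 8.45 ft; q_2 = 1.02 × 1.32 × 8.45 = 11.38 ft³/s
w_3 = (36.6 − 11.5)/2 = 12.55 ft; q_3 = 1.13 × 1.66 × 12.55 = 23.54 ft³/s
w_4 = (58.6 − 16.9)/2 = 20.85 ft; q_4 = 1.49 × 2.15 × 20.85 = 66.79 ft³/s
w_5 = (68.6 − 36.6)/2 = 16 ft; q_5 = 1.18 × 1.55 × 16 = 29.26 ft³/s
w_6 = (80.2 − 58.6)/2 = 10.8 ft; q_6 = 1.11 × 1.28 × 10.8 = 15.34 ft³/s
Stations 1, 7 contribute zero (depth or velocity is 0).
Q = Σ qᵢ = 146.3 ft³/s

146 ft³/s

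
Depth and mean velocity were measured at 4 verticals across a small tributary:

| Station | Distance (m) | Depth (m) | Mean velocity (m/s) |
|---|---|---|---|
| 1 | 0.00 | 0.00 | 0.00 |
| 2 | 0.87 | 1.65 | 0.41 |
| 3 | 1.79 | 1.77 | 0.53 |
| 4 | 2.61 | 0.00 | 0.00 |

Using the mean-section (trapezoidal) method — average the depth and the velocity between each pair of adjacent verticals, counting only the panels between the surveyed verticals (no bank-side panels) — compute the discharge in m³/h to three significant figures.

3880 m³/h

Panel 1-2: Δb = 0.87 m, d̄ = (0.00+1.65)/2 = 0.825, v̄ = (0.00+0.41)/2 = 0.205 → q = 0.87×0.825×0.205 = 0.1471 m³/s
Panel 2-3: Δb = 0.92 m, d̄ = (1.65+1.77)/2 = 1.71, v̄ = (0.41+0.53)/2 = 0.47 → q = 0.92×1.71×0.47 = 0.7394 m³/s
Panel 3-4: Δb = 0.82 m, d̄ = (1.77+0.00)/2 = 0.885, v̄ = (0.53+0.00)/2 = 0.265 → q = 0.82×0.885×0.265 = 0.1923 m³/s
Q = Σ q = 1.079 m³/s
= 1.079 × 3600 = 3884 m³/h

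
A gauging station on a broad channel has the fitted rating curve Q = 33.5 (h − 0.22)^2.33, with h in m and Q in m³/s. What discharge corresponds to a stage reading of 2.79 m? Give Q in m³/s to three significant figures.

302 m³/s

Q = 33.5 × (2.79 − 0.22)^2.33 = 33.5 × 2.57^2.33 = 302.1 m³/s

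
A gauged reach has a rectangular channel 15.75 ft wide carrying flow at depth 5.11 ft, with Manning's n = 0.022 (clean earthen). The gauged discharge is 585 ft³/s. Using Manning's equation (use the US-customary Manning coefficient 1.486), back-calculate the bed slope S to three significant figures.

0.00256

A = b·y = 15.75 × 5.11 = 80.48 ft²
P = b + 2y = 15.75 + 2×5.11 = 25.97 ft
R = A/P = 80.48/25.97 = 3.099 ft
S = (Q·n / (1.486·A·R^(2/3)))² = (585×0.022 / (1.486×80.48×2.126))² = 0.002563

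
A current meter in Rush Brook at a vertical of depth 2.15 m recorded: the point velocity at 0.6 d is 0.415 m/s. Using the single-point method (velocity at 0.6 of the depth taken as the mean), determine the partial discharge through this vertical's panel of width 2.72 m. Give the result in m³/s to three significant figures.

2.43 m³/s

v̄ = v₀.₆ = 0.415 m/s
q = v̄ × d × w = 0.4150 × 2.15 × 2.72 = 2.427 m³/s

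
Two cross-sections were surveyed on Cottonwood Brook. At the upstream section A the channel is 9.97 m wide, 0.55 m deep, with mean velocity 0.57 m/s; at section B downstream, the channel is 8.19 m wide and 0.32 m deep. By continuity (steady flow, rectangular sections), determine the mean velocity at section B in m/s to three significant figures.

1.19 m/s

Q = A₁V₁ = (9.97×0.55) × 0.57 = 3.126 m³/s
A₂ = 8.19 × 0.32 = 2.621 m²
V₂ = Q/A₂ = 3.126/2.621 = 1.193 m/s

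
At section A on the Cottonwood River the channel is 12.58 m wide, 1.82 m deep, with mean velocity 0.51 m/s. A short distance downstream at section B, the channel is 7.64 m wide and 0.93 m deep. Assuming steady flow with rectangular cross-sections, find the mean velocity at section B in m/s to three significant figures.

Q = A₁V₁ = (12.58×1.82) × 0.51 = 11.68 m³/s
A₂ = 7.64 × 0.93 = 7.105 m²
V₂ = Q/A₂ = 11.68/7.105 = 1.643 m/s

1.64 m/s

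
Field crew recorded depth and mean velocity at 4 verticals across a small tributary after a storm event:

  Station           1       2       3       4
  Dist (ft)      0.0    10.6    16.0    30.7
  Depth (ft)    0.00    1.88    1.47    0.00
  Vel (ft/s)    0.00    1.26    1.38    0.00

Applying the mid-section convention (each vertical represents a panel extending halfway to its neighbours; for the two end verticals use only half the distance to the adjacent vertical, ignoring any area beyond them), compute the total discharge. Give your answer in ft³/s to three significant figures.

w_2 = (16.0 − 0.0)/2 = 8 ft; q_2 = 1.26 × 1.88 × 8 = 18.95 ft³/s
w_3 = (30.7 − 10.6)/2 = 10.05 ft; q_3 = 1.38 × 1.47 × 10.05 = 20.39 ft³/s
Stations 1, 4 contribute zero (depth or velocity is 0).
Q = Σ qᵢ = 39.34 ft³/s

39.3 ft³/s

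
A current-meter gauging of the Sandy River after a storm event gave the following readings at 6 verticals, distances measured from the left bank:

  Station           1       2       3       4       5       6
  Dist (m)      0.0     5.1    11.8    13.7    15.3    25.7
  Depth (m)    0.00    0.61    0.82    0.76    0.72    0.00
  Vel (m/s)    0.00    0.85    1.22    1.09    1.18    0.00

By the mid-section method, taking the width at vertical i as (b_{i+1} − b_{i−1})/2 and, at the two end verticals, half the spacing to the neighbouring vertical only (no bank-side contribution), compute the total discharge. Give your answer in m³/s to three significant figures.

w_2 = (11.8 − 0.0)/2 = 5.9 m; q_2 = 0.85 × 0.61 × 5.9 = 3.059 m³/s
w_3 = (13.7 − 5.1)/2 = 4.3 m; q_3 = 1.22 × 0.82 × 4.3 = 4.302 m³/s
w_4 = (15.3 − 11.8)/2 = 1.75 m; q_4 = 1.09 × 0.76 × 1.75 = 1.450 m³/s
w_5 = (25.7 − 13.7)/2 = 6 m; q_5 = 1.18 × 0.72 × 6 = 5.098 m³/s
Stations 1, 6 contribute zero (depth or velocity is 0).
Q = Σ qᵢ = 13.91 m³/s

13.9 m³/s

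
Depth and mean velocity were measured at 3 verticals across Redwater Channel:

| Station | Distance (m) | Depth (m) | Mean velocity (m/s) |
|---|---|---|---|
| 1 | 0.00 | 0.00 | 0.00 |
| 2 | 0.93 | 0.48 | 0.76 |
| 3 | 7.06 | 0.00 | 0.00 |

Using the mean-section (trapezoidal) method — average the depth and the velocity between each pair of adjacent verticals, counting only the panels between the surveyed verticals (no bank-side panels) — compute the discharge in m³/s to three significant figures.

Panel 1-2: Δb = 0.93 m, d̄ = (0.00+0.48)/2 = 0.24, v̄ = (0.00+0.76)/2 = 0.38 → q = 0.93×0.24×0.38 = 0.08482 m³/s
Panel 2-3: Δb = 6.13 m, d̄ = (0.48+0.00)/2 = 0.24, v̄ = (0.76+0.00)/2 = 0.38 → q = 6.13×0.24×0.38 = 0.5591 m³/s
Q = Σ q = 0.6439 m³/s

0.644 m³/s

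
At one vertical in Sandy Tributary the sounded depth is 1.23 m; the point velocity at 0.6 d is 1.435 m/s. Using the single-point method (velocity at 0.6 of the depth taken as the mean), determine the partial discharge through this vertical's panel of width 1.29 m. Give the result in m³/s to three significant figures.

2.28 m³/s

v̄ = v₀.₆ = 1.435 m/s
q = v̄ × d × w = 1.435 × 1.23 × 1.29 = 2.277 m³/s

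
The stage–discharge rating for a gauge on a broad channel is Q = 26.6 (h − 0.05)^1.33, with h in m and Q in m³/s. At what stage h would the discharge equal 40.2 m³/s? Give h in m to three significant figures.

h − h₀ = (Q/C)^(1/b) = (40.2/26.6)^(1/1.33) = 1.364 m
h = 0.05 + 1.364 = 1.414 m

1.41 m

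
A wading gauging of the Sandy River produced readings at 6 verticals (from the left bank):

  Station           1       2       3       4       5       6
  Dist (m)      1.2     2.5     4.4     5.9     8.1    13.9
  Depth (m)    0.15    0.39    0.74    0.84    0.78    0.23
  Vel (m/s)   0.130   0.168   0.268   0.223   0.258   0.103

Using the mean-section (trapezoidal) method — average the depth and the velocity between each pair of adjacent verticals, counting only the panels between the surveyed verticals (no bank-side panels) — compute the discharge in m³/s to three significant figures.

Panel 1-2: Δb = 1.3 m, d̄ = (0.15+0.39)/2 = 0.27, v̄ = (0.130+0.168)/2 = 0.149 → q = 1.3×0.27×0.149 = 0.05230 m³/s
Panel 2-3: Δb = 1.9 m, d̄ = (0.39+0.74)/2 = 0.565, v̄ = (0.168+0.268)/2 = 0.218 → q = 1.9×0.565×0.218 = 0.2340 m³/s
Panel 3-4: Δb = 1.5 m, d̄ = (0.74+0.84)/2 = 0.79, v̄ = (0.268+0.223)/2 = 0.2455 → q = 1.5×0.79×0.2455 = 0.2909 m³/s
Panel 4-5: Δb = 2.2 m, d̄ = (0.84+0.78)/2 = 0.81, v̄ = (0.223+0.258)/2 = 0.2405 → q = 2.2×0.81×0.2405 = 0.4286 m³/s
Panel 5-6: Δb = 5.8 m, d̄ = (0.78+0.23)/2 = 0.505, v̄ = (0.258+0.103)/2 = 0.1805 → q = 5.8×0.505×0.1805 = 0.5287 m³/s
Q = Σ q = 1.534 m³/s

1.53 m³/s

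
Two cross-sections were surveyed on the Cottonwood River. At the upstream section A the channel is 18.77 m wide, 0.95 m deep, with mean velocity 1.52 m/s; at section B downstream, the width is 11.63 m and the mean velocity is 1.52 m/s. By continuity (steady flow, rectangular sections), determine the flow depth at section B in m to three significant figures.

Q = A₁V₁ = (18.77×0.95) × 1.52 = 27.10 m³/s
d₂ = Q/(b₂ V₂) = 27.10/(11.63×1.52) = 1.533 m

1.53 m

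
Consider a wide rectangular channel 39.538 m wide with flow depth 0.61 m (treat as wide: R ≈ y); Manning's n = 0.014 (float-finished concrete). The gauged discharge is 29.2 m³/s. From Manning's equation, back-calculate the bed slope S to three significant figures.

0.000555

A = b·y = 39.538 × 0.61 = 24.12 m²
Wide channel: R ≈ y = 0.61 m
S = (Q·n / (1·A·R^(2/3)))² = (29.2×0.014 / (1×24.12×0.7193))² = 0.0005553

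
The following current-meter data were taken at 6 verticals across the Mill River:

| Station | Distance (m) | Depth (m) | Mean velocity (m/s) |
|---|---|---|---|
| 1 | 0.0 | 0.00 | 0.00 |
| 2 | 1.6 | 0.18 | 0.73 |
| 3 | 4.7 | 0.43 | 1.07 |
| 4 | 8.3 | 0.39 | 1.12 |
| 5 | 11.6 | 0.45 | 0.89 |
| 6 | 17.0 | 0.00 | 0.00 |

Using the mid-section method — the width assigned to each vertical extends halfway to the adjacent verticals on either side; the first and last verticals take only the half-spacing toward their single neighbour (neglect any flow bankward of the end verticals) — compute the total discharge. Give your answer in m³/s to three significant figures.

w_2 = (4.7 − 0.0)/2 = 2.35 m; q_2 = 0.73 × 0.18 × 2.35 = 0.3088 m³/s
w_3 = (8.3 − 1.6)/2 = 3.35 m; q_3 = 1.07 × 0.43 × 3.35 = 1.541 m³/s
w_4 = (11.6 − 4.7)/2 = 3.45 m; q_4 = 1.12 × 0.39 × 3.45 = 1.507 m³/s
w_5 = (17.0 − 8.3)/2 = 4.35 m; q_5 = 0.89 × 0.45 × 4.35 = 1.742 m³/s
Stations 1, 6 contribute zero (depth or velocity is 0).
Q = Σ qᵢ = 5.099 m³/s

5.10 m³/s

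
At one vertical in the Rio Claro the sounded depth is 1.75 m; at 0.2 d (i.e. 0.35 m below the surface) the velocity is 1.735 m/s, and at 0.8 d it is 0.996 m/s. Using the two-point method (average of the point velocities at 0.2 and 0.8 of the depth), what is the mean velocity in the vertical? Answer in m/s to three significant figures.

1.37 m/s

v̄ = (1.735 + 0.996) / 2 = 1.366 m/s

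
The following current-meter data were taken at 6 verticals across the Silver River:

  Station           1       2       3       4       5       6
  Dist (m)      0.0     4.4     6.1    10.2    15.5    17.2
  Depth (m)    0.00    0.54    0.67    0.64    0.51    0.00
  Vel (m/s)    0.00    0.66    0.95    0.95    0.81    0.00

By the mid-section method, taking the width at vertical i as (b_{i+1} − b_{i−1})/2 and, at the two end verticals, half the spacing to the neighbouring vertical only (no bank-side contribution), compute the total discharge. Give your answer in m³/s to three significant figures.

w_2 = (6.1 − 0.0)/2 = 3.05 m; q_2 = 0.66 × 0.54 × 3.05 = 1.087 m³/s
w_3 = (10.2 − 4.4)/2 = 2.9 m; q_3 = 0.95 × 0.67 × 2.9 = 1.846 m³/s
w_4 = (15.5 − 6.1)/2 = 4.7 m; q_4 = 0.95 × 0.64 × 4.7 = 2.858 m³/s
w_5 = (17.2 − 10.2)/2 = 3.5 m; q_5 = 0.81 × 0.51 × 3.5 = 1.446 m³/s
Stations 1, 6 contribute zero (depth or velocity is 0).
Q = Σ qᵢ = 7.236 m³/s

7.24 m³/s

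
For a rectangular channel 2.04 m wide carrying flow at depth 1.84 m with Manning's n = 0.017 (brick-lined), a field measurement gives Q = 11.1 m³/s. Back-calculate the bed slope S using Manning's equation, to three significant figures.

A = b·y = 2.04 × 1.84 = 3.754 m²
P = b + 2y = 2.04 + 2×1.84 = 5.720 m
R = A/P = 3.754/5.720 = 0.6562 m
S = (Q·n / (1·A·R^(2/3)))² = (11.1×0.017 / (1×3.754×0.7552))² = 0.004432

0.00443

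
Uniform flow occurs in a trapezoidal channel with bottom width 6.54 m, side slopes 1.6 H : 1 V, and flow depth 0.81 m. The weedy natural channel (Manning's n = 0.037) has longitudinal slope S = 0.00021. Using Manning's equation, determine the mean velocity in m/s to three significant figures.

A = (b + z·y)·y = (6.54 + 1.6×0.81)×0.81 = 6.347 m²
P = b + 2y√(1+z²) = 6.54 + 2×0.81×√(1+1.6²) = 9.597 m
R = A/P = 6.347/9.597 = 0.6614 m
Q = (1/n)·A·R^(2/3)·S^(1/2) = (1/0.037) × 6.347 × 0.6614^(2/3) × 0.00021^(1/2) = 1.887 m³/s
V = Q/A = 1.887/6.347 = 0.2973 m/s

0.297 m/s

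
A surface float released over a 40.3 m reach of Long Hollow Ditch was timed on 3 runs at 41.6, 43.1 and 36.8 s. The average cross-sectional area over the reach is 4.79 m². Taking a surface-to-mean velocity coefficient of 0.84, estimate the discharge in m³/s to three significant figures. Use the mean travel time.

4.00 m³/s

t̄ = (41.6 + 43.1 + 36.8) / 3 = 40.5 s
v_surface = L / t̄ = 40.3 / 40.5 = 0.9951 m/s
v_mean = 0.84 × 0.9951 = 0.8359 m/s
Q = A × v_mean = 4.79 × 0.8359 = 4.004 m³/s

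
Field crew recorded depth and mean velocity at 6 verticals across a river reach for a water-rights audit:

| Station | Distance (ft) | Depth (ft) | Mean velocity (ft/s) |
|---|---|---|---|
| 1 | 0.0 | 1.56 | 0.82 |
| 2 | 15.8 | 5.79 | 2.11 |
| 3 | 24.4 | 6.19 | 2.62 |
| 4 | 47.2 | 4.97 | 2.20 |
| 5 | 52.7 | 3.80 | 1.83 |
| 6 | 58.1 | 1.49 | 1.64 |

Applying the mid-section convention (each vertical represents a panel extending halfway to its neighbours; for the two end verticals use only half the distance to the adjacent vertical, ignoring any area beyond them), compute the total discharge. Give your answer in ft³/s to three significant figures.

613 ft³/s

w_1 = (15.8 − 0.0)/2 = 7.9 ft; q_1 = 0.82 × 1.56 × 7.9 = 10.11 ft³/s
w_2 = (24.4 − 0.0)/2 = 12.2 ft; q_2 = 2.11 × 5.79 × 12.2 = 149.0 ft³/s
w_3 = (47.2 − 15.8)/2 = 15.7 ft; q_3 = 2.62 × 6.19 × 15.7 = 254.6 ft³/s
w_4 = (52.7 − 24.4)/2 = 14.15 ft; q_4 = 2.20 × 4.97 × 14.15 = 154.7 ft³/s
w_5 = (58.1 − 47.2)/2 = 5.45 ft; q_5 = 1.83 × 3.80 × 5.45 = 37.90 ft³/s
w_6 = (58.1 − 52.7)/2 = 2.7 ft; q_6 = 1.64 × 1.49 × 2.7 = 6.598 ft³/s
Q = Σ qᵢ = 613.0 ft³/s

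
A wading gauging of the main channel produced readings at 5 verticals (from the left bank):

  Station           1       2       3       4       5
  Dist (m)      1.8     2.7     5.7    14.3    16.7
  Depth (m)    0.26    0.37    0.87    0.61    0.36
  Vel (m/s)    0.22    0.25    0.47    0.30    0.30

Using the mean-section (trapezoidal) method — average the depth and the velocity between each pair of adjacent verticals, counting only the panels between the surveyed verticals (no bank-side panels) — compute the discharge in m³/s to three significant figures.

3.54 m³/s

Panel 1-2: Δb = 0.9 m, d̄ = (0.26+0.37)/2 = 0.315, v̄ = (0.22+0.25)/2 = 0.235 → q = 0.9×0.315×0.235 = 0.06662 m³/s
Panel 2-3: Δb = 3 m, d̄ = (0.37+0.87)/2 = 0.62, v̄ = (0.25+0.47)/2 = 0.36 → q = 3×0.62×0.36 = 0.6696 m³/s
Panel 3-4: Δb = 8.6 m, d̄ = (0.87+0.61)/2 = 0.74, v̄ = (0.47+0.30)/2 = 0.385 → q = 8.6×0.74×0.385 = 2.450 m³/s
Panel 4-5: Δb = 2.4 m, d̄ = (0.61+0.36)/2 = 0.485, v̄ = (0.30+0.30)/2 = 0.3 → q = 2.4×0.485×0.3 = 0.3492 m³/s
Q = Σ q = 3.536 m³/s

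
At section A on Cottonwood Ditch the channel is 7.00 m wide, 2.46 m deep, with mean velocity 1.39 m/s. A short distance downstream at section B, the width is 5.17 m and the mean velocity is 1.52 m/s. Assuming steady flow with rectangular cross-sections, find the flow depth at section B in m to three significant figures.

Q = A₁V₁ = (7.00×2.46) × 1.39 = 23.94 m³/s
d₂ = Q/(b₂ V₂) = 23.94/(5.17×1.52) = 3.046 m

3.05 m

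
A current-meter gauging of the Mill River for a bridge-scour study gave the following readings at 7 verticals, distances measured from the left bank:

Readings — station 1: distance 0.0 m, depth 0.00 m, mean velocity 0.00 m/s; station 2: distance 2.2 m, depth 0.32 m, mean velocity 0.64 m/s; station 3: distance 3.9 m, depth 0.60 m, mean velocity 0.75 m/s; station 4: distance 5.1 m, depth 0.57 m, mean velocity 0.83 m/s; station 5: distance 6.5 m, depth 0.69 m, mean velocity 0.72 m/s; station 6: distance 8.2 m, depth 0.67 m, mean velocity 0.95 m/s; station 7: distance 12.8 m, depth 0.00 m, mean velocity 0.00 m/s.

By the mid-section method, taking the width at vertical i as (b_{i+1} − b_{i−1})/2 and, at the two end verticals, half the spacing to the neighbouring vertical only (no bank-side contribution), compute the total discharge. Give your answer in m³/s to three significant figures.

w_2 = (3.9 − 0.0)/2 = 1.95 m; q_2 = 0.64 × 0.32 × 1.95 = 0.3994 m³/s
w_3 = (5.1 − 2.2)/2 = 1.45 m; q_3 = 0.75 × 0.60 × 1.45 = 0.6525 m³/s
w_4 = (6.5 − 3.9)/2 = 1.3 m; q_4 = 0.83 × 0.57 × 1.3 = 0.6150 m³/s
w_5 = (8.2 − 5.1)/2 = 1.55 m; q_5 = 0.72 × 0.69 × 1.55 = 0.7700 m³/s
w_6 = (12.8 − 6.5)/2 = 3.15 m; q_6 = 0.95 × 0.67 × 3.15 = 2.005 m³/s
Stations 1, 7 contribute zero (depth or velocity is 0).
Q = Σ qᵢ = 4.442 m³/s

4.44 m³/s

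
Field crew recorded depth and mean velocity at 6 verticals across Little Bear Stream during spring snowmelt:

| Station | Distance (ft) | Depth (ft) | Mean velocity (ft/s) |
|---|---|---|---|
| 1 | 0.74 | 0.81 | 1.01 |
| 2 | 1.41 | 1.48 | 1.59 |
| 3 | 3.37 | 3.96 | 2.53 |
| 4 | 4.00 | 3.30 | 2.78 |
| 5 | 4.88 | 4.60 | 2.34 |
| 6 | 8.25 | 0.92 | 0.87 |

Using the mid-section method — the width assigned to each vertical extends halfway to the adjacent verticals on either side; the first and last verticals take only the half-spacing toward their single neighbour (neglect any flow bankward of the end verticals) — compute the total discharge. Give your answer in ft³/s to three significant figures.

w_1 = (1.41 − 0.74)/2 = 0.335 ft; q_1 = 1.01 × 0.81 × 0.335 = 0.2741 ft³/s
w_2 = (3.37 − 0.74)/2 = 1.315 ft; q_2 = 1.59 × 1.48 × 1.315 = 3.094 ft³/s
w_3 = (4.00 − 1.41)/2 = 1.295 ft; q_3 = 2.53 × 3.96 × 1.295 = 12.97 ft³/s
w_4 = (4.88 − 3.37)/2 = 0.755 ft; q_4 = 2.78 × 3.30 × 0.755 = 6.926 ft³/s
w_5 = (8.25 − 4.00)/2 = 2.125 ft; q_5 = 2.34 × 4.60 × 2.125 = 22.87 ft³/s
w_6 = (8.25 − 4.88)/2 = 1.685 ft; q_6 = 0.87 × 0.92 × 1.685 = 1.349 ft³/s
Q = Σ qᵢ = 47.49 ft³/s

47.5 ft³/s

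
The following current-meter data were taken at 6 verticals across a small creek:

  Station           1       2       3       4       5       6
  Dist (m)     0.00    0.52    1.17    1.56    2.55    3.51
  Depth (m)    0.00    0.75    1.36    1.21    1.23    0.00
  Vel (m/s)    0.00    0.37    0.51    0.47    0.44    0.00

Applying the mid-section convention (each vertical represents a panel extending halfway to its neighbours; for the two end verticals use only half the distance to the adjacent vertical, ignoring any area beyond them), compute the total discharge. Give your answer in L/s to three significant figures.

1440 L/s

w_2 = (1.17 − 0.00)/2 = 0.585 m; q_2 = 0.37 × 0.75 × 0.585 = 0.1623 m³/s
w_3 = (1.56 − 0.52)/2 = 0.52 m; q_3 = 0.51 × 1.36 × 0.52 = 0.3607 m³/s
w_4 = (2.55 − 1.17)/2 = 0.69 m; q_4 = 0.47 × 1.21 × 0.69 = 0.3924 m³/s
w_5 = (3.51 − 1.56)/2 = 0.975 m; q_5 = 0.44 × 1.23 × 0.975 = 0.5277 m³/s
Stations 1, 6 contribute zero (depth or velocity is 0).
Q = Σ qᵢ = 1.443 m³/s
= 1.443 × 1000 = 1443 L/s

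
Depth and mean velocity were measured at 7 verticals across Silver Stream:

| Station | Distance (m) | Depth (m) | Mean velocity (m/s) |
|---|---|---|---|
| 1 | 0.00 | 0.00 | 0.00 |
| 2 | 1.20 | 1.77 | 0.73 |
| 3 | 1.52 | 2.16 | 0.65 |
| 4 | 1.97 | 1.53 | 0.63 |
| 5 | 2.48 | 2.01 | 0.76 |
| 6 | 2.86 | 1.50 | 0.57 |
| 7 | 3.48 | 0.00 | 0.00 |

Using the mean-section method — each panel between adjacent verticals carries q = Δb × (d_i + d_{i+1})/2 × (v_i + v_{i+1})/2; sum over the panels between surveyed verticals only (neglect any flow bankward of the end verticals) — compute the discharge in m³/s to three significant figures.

Panel 1-2: Δb = 1.2 m, d̄ = (0.00+1.77)/2 = 0.885, v̄ = (0.00+0.73)/2 = 0.365 → q = 1.2×0.885×0.365 = 0.3876 m³/s
Panel 2-3: Δb = 0.32 m, d̄ = (1.77+2.16)/2 = 1.965, v̄ = (0.73+0.65)/2 = 0.69 → q = 0.32×1.965×0.69 = 0.4339 m³/s
Panel 3-4: Δb = 0.45 m, d̄ = (2.16+1.53)/2 = 1.845, v̄ = (0.65+0.63)/2 = 0.64 → q = 0.45×1.845×0.64 = 0.5314 m³/s
Panel 4-5: Δb = 0.51 m, d̄ = (1.53+2.01)/2 = 1.77, v̄ = (0.63+0.76)/2 = 0.695 → q = 0.51×1.77×0.695 = 0.6274 m³/s
Panel 5-6: Δb = 0.38 m, d̄ = (2.01+1.50)/2 = 1.755, v̄ = (0.76+0.57)/2 = 0.665 → q = 0.38×1.755×0.665 = 0.4435 m³/s
Panel 6-7: Δb = 0.62 m, d̄ = (1.50+0.00)/2 = 0.75, v̄ = (0.57+0.00)/2 = 0.285 → q = 0.62×0.75×0.285 = 0.1325 m³/s
Q = Σ q = 2.556 m³/s

2.56 m³/s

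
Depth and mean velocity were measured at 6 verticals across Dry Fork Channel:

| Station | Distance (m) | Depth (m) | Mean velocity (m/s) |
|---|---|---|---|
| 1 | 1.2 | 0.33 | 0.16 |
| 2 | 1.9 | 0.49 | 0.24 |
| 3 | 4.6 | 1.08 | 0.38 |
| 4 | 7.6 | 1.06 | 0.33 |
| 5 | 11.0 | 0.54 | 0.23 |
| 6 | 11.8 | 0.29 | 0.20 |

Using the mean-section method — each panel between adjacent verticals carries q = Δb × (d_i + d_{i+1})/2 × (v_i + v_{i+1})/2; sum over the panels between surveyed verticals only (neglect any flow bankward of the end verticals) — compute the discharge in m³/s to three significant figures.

2.69 m³/s

Panel 1-2: Δb = 0.7 m, d̄ = (0.33+0.49)/2 = 0.41, v̄ = (0.16+0.24)/2 = 0.2 → q = 0.7×0.41×0.2 = 0.05740 m³/s
Panel 2-3: Δb = 2.7 m, d̄ = (0.49+1.08)/2 = 0.785, v̄ = (0.24+0.38)/2 = 0.31 → q = 2.7×0.785×0.31 = 0.6570 m³/s
Panel 3-4: Δb = 3 m, d̄ = (1.08+1.06)/2 = 1.07, v̄ = (0.38+0.33)/2 = 0.355 → q = 3×1.07×0.355 = 1.140 m³/s
Panel 4-5: Δb = 3.4 m, d̄ = (1.06+0.54)/2 = 0.8, v̄ = (0.33+0.23)/2 = 0.28 → q = 3.4×0.8×0.28 = 0.7616 m³/s
Panel 5-6: Δb = 0.8 m, d̄ = (0.54+0.29)/2 = 0.415, v̄ = (0.23+0.20)/2 = 0.215 → q = 0.8×0.415×0.215 = 0.07138 m³/s
Q = Σ q = 2.687 m³/s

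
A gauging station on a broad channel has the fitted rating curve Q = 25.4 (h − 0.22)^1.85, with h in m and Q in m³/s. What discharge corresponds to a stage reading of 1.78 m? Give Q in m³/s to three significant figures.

Q = 25.4 × (1.78 − 0.22)^1.85 = 25.4 × 1.56^1.85 = 57.82 m³/s

57.8 m³/s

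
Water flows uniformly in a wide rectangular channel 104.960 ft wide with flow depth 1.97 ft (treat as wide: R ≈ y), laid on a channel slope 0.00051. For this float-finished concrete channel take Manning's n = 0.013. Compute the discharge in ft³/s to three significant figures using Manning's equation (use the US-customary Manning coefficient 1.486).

839 ft³/s

A = b·y = 104.960 × 1.97 = 206.8 ft²
Wide channel: R ≈ y = 1.97 ft
Q = (1.486/n)·A·R^(2/3)·S^(1/2) = (1.486/0.013) × 206.8 × 1.970^(2/3) × 0.00051^(1/2) = 838.8 ft³/s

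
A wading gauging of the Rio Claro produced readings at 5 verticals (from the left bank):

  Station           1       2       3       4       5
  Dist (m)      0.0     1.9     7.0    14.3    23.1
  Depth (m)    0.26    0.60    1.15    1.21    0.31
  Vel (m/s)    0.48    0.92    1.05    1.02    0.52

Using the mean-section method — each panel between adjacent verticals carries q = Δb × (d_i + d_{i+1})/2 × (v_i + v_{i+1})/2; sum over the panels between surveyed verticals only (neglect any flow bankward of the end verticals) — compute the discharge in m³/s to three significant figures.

19.0 m³/s

Panel 1-2: Δb = 1.9 m, d̄ = (0.26+0.60)/2 = 0.43, v̄ = (0.48+0.92)/2 = 0.7 → q = 1.9×0.43×0.7 = 0.5719 m³/s
Panel 2-3: Δb = 5.1 m, d̄ = (0.60+1.15)/2 = 0.875, v̄ = (0.92+1.05)/2 = 0.985 → q = 5.1×0.875×0.985 = 4.396 m³/s
Panel 3-4: Δb = 7.3 m, d̄ = (1.15+1.21)/2 = 1.18, v̄ = (1.05+1.02)/2 = 1.035 → q = 7.3×1.18×1.035 = 8.915 m³/s
Panel 4-5: Δb = 8.8 m, d̄ = (1.21+0.31)/2 = 0.76, v̄ = (1.02+0.52)/2 = 0.77 → q = 8.8×0.76×0.77 = 5.150 m³/s
Q = Σ q = 19.03 m³/s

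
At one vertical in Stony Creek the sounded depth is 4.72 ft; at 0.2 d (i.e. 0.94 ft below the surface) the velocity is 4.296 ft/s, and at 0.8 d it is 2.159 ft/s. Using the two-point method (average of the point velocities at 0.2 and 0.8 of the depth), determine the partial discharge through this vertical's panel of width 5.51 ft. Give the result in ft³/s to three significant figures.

83.9 ft³/s

v̄ = (4.296 + 2.159) / 2 = 3.228 ft/s
q = v̄ × d × w = 3.228 × 4.72 × 5.51 = 83.94 ft³/s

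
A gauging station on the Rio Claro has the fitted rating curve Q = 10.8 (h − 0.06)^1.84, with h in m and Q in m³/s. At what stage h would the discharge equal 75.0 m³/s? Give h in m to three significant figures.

h − h₀ = (Q/C)^(1/b) = (75.0/10.8)^(1/1.84) = 2.867 m
h = 0.06 + 2.867 = 2.927 m

2.93 m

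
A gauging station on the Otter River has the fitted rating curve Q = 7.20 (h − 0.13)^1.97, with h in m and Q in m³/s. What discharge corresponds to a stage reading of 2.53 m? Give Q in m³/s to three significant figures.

Q = 7.20 × (2.53 − 0.13)^1.97 = 7.20 × 2.4^1.97 = 40.40 m³/s

40.4 m³/s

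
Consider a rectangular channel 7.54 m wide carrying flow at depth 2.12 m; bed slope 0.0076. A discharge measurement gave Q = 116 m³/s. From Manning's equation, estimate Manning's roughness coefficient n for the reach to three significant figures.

A = b·y = 7.54 × 2.12 = 15.98 m²
P = b + 2y = 7.54 + 2×2.12 = 11.78 m
R = A/P = 15.98/11.78 = 1.357 m
n = (1/Q)·A·R^(2/3)·S^(1/2) = (1/116) × 15.98 × 1.226 × 0.08718 = 0.01472

0.0147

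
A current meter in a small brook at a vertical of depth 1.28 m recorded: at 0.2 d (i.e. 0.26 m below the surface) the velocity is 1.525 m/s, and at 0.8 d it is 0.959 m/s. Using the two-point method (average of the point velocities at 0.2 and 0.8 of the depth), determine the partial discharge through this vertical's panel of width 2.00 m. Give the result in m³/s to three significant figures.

3.18 m³/s

v̄ = (1.525 + 0.959) / 2 = 1.242 m/s
q = v̄ × d × w = 1.242 × 1.28 × 2.00 = 3.180 m³/s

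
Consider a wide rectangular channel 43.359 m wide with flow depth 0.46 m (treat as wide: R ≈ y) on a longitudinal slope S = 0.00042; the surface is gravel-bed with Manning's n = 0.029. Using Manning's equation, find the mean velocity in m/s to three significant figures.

0.421 m/s

A = b·y = 43.359 × 0.46 = 19.95 m²
Wide channel: R ≈ y = 0.46 m
Q = (1/n)·A·R^(2/3)·S^(1/2) = (1/0.029) × 19.95 × 0.4600^(2/3) × 0.00042^(1/2) = 8.399 m³/s
V = Q/A = 8.399/19.95 = 0.4211 m/s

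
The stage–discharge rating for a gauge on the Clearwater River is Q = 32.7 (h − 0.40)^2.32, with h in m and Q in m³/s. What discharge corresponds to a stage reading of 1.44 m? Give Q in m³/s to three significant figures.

35.8 m³/s

Q = 32.7 × (1.44 − 0.40)^2.32 = 32.7 × 1.04^2.32 = 35.82 m³/s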